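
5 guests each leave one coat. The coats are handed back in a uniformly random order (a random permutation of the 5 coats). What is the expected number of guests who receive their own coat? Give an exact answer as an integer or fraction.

1

Let Xᵢ = 1 if person i gets their own coat. For each i, P(Xᵢ=1) = 1/5.
By linearity of expectation, E[X₁+…+X_5] = 5·(1/5) = 1.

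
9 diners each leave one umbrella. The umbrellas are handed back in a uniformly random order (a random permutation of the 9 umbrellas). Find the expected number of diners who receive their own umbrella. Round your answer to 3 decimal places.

Let Xᵢ = 1 if person i gets their own umbrella. For each i, P(Xᵢ=1) = 1/9.
By linearity of expectation, E[X₁+…+X_9] = 9·(1/9) = 1.
≈ 1.000

1.000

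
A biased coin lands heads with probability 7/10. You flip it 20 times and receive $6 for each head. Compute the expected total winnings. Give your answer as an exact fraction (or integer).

$84

E[#heads] = 20·7/10 = 14 (linearity over flips).
E[winnings] = 6·14 = 84.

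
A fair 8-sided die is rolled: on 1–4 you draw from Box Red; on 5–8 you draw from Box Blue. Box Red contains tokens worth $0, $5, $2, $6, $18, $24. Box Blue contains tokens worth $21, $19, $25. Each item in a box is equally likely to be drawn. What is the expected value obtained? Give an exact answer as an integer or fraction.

E[X | Box Red] = (0 + 5 + 2 + 6 + 18 + 24)/6 = 55/6
E[X | Box Blue] = (21 + 19 + 25)/3 = 65/3
E[X] = (1/2)·55/6 + (1/2)·65/3 = 185/12

185/12 dollars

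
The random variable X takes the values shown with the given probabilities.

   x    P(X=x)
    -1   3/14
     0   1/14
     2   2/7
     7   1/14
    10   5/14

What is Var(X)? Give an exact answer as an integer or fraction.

1027/49

E[X] = (3/14)·(-1) + (1/14)·0 + (2/7)·2 + (1/14)·7 + (5/14)·10 = 31/7
E[X²] = (3/14)·1 + (1/14)·0 + (2/7)·4 + (1/14)·49 + (5/14)·100 = 284/7
Var(X) = 284/7 − (31/7)² = 1027/49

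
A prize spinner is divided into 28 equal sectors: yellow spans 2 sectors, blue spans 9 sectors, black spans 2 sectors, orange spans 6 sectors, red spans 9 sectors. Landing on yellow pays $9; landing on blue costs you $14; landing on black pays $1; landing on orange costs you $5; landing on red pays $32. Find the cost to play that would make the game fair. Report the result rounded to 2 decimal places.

E[payout] = (2/28)·9 + (9/28)·(-14) + (2/28)·1 + (6/28)·(-5) + (9/28)·32 = 38/7
Fair fee = E[payout] = 38/7 ≈ $5.43

$5.43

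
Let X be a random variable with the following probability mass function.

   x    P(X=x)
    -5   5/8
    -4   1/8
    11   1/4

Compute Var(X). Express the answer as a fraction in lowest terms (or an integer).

3015/64

E[X] = (5/8)·(-5) + (1/8)·(-4) + (1/4)·11 = -7/8
E[X²] = (5/8)·25 + (1/8)·16 + (1/4)·121 = 383/8
Var(X) = 383/8 − (-7/8)² = 3015/64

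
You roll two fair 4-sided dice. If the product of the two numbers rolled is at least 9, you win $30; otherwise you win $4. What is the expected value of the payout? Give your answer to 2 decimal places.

$10.50

E[payout] = (3/4)·4 + (1/4)·30 = 21/2
≈ $10.50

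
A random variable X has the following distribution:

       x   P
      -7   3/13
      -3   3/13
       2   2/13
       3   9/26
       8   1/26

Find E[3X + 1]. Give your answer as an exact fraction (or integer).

E[3x+1] = (3/13)·(-20) + (3/13)·(-8) + (2/13)·7 + (9/26)·10 + (1/26)·25
     = -25/26

-25/26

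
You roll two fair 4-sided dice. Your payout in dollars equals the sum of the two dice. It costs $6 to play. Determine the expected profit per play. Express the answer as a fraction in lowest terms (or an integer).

Distribution of the sum of the two dice: 2 w.p. 1/16, 3 w.p. 1/8, 4 w.p. 3/16, 5 w.p. 1/4, 6 w.p. 3/16, 7 w.p. 1/8, …
E[payout] = (1/16)·2 + (1/8)·3 + (3/16)·4 + (1/4)·5 + (3/16)·6 + (1/8)·7 + (1/16)·8 = 5
Expected profit = 5 − 6 = -1

-$1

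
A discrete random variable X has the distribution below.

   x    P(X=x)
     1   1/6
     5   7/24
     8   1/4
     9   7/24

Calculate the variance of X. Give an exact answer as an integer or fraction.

385/48

E[X] = (1/6)·1 + (7/24)·5 + (1/4)·8 + (7/24)·9 = 25/4
E[X²] = (1/6)·1 + (7/24)·25 + (1/4)·64 + (7/24)·81 = 565/12
Var(X) = 565/12 − (25/4)² = 385/48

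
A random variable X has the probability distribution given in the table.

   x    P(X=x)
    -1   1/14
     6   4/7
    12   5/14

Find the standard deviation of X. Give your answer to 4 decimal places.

3.6957

E[X] = 107/14, E[X²] = 1009/14
Var(X) = E[X²] − (E[X])² = 1009/14 − 11449/196 = 2677/196
SD(X) = √(2677/196) ≈ 3.6957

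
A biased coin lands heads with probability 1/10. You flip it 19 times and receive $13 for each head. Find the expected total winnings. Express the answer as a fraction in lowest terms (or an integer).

247/10 dollars

E[#heads] = 19·1/10 = 19/10 (linearity over flips).
E[winnings] = 13·19/10 = 247/10.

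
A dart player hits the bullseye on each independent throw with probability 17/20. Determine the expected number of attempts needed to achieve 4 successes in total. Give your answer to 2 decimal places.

By linearity (sum of 4 independent geometric waits), E[trials] = 4/p = 4/(17/20) = 80/17.
≈ 4.71

4.71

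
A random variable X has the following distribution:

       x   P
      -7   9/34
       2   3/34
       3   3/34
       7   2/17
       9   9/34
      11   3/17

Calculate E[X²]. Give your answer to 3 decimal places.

62.676

E[X²] = (9/34)·49 + (3/34)·4 + (3/34)·9 + (2/17)·49 + (9/34)·81 + (3/17)·121
     = 2131/34 ≈ 62.676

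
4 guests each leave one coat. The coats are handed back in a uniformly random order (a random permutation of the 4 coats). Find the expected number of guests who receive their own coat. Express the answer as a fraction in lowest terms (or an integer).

Let Xᵢ = 1 if person i gets their own coat. For each i, P(Xᵢ=1) = 1/4.
By linearity of expectation, E[X₁+…+X_4] = 4·(1/4) = 1.

1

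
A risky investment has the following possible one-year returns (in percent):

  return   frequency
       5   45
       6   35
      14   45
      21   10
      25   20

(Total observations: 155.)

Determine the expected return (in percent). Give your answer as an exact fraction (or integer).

355/31

Total = 155, so P(return=5) = 45/155, etc.
E[X] = (9/31)·5 + (7/31)·6 + (9/31)·14 + (2/31)·21 + (4/31)·25
     = 355/31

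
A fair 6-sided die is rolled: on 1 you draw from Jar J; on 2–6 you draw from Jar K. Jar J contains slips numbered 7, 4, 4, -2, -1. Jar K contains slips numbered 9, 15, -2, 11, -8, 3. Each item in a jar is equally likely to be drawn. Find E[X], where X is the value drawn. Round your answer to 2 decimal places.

E[X | Jar J] = (7 + 4 + 4 − 2 − 1)/5 = 12/5
E[X | Jar K] = (9 + 15 − 2 + 11 − 8 + 3)/6 = 14/3
E[X] = (1/6)·12/5 + (5/6)·14/3 = 193/45 ≈ 4.29

4.29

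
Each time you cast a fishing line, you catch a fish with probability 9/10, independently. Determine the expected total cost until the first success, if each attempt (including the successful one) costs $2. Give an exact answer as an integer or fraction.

20/9 dollars

E[#attempts] = 1/p = 10/9; E[cost] = 2·10/9 = 20/9.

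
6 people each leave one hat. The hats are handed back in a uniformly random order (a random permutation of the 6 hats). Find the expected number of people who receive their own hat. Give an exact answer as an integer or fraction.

Let Xᵢ = 1 if person i gets their own hat. For each i, P(Xᵢ=1) = 1/6.
By linearity of expectation, E[X₁+…+X_6] = 6·(1/6) = 1.

1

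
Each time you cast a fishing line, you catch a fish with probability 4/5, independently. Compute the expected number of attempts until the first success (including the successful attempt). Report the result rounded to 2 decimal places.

1.25

For a geometric distribution, E[trials] = 1/p = 1/(4/5) = 5/4.
≈ 1.25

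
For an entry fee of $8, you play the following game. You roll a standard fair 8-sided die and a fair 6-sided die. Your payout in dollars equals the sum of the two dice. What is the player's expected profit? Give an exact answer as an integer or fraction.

$0

Distribution of the sum of the two dice: 2 w.p. 1/48, 3 w.p. 1/24, 4 w.p. 1/16, 5 w.p. 1/12, 6 w.p. 5/48, 7 w.p. 1/8, …
E[payout] = (1/48)·2 + (1/24)·3 + (1/16)·4 + (1/12)·5 + (5/48)·6 + (1/8)·7 + (1/8)·8 + (1/8)·9 + (5/48)·10 + (1/12)·11 + (1/16)·12 + (1/24)·13 + (1/48)·14 = 8
Expected profit = 8 − 8 = 0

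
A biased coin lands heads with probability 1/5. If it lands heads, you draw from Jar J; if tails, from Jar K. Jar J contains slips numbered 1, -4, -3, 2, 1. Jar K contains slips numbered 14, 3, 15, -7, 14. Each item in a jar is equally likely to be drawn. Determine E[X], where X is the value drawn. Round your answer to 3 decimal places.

E[X | Jar J] = (1 − 4 − 3 + 2 + 1)/5 = -3/5
E[X | Jar K] = (14 + 3 + 15 − 7 + 14)/5 = 39/5
E[X] = (1/5)·(-3/5) + (4/5)·39/5 = 153/25 ≈ 6.120

6.120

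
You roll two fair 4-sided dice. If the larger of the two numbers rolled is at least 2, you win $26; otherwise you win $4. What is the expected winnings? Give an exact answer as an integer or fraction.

197/8 dollars

E[payout] = (1/16)·4 + (15/16)·26 = 197/8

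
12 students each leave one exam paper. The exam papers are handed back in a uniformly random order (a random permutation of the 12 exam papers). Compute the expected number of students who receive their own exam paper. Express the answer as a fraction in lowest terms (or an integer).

Let Xᵢ = 1 if person i gets their own exam paper. For each i, P(Xᵢ=1) = 1/12.
By linearity of expectation, E[X₁+…+X_12] = 12·(1/12) = 1.

1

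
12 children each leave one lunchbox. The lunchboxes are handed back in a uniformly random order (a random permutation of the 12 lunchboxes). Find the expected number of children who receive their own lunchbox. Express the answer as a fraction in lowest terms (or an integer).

Let Xᵢ = 1 if person i gets their own lunchbox. For each i, P(Xᵢ=1) = 1/12.
By linearity of expectation, E[X₁+…+X_12] = 12·(1/12) = 1.

1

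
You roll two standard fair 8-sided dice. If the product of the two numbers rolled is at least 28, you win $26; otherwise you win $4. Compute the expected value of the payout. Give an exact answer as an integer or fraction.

E[payout] = (45/64)·4 + (19/64)·26 = 337/32

337/32 dollars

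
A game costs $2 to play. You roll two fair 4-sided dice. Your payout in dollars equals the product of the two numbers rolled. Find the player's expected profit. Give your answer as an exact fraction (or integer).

Distribution of the product of the two numbers rolled: 1 w.p. 1/16, 2 w.p. 1/8, 3 w.p. 1/8, 4 w.p. 3/16, 6 w.p. 1/8, 8 w.p. 1/8, …
E[payout] = (1/16)·1 + (1/8)·2 + (1/8)·3 + (3/16)·4 + (1/8)·6 + (1/8)·8 + (1/16)·9 + (1/8)·12 + (1/16)·16 = 25/4
Expected profit = 25/4 − 2 = 17/4

17/4 dollars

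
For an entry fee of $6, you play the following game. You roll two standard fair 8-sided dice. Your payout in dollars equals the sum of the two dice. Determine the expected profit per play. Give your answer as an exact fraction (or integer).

$3

Distribution of the sum of the two dice: 2 w.p. 1/64, 3 w.p. 1/32, 4 w.p. 3/64, 5 w.p. 1/16, 6 w.p. 5/64, 7 w.p. 3/32, …
E[payout] = (1/64)·2 + (1/32)·3 + (3/64)·4 + (1/16)·5 + (5/64)·6 + (3/32)·7 + (7/64)·8 + (1/8)·9 + (7/64)·10 + (3/32)·11 + (5/64)·12 + (1/16)·13 + (3/64)·14 + (1/32)·15 + (1/64)·16 = 9
Expected profit = 9 − 6 = 3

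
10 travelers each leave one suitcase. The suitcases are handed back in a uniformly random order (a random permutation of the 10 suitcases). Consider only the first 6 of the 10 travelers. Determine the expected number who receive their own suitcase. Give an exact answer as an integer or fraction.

3/5

Let Xᵢ = 1 if person i gets their own suitcase. For each i, P(Xᵢ=1) = 1/10.
By linearity of expectation, E[X₁+…+X_6] = 6·(1/10) = 3/5.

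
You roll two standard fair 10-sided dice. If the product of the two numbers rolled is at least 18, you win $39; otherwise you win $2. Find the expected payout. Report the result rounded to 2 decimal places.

E[payout] = (19/50)·2 + (31/50)·39 = 1247/50
≈ $24.94

$24.94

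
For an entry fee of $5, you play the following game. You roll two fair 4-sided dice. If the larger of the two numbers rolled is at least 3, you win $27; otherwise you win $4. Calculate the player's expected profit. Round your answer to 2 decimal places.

$16.25

E[payout] = (1/4)·4 + (3/4)·27 = 85/4
Expected profit = 85/4 − 5 = 65/4 ≈ $16.25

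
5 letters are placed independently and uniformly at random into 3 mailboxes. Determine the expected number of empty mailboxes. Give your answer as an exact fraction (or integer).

32/81

Let Xⱼ=1 if mailbox j is empty. P(Xⱼ=1) = ((3-1)/3)^5 = 32/243.
By linearity, E[#empty] = 3·32/243 = 32/81.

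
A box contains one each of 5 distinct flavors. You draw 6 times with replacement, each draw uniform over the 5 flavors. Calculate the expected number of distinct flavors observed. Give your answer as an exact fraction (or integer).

Let Xⱼ=1 if type j appears at least once. P(Xⱼ=1) = 1 − ((5−1)/5)^6 = 11529/15625.
E[#distinct] = 5·11529/15625 = 11529/3125.

11529/3125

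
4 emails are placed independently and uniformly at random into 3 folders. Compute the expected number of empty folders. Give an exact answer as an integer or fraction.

16/27

Let Xⱼ=1 if folder j is empty. P(Xⱼ=1) = ((3-1)/3)^4 = 16/81.
By linearity, E[#empty] = 3·16/81 = 16/27.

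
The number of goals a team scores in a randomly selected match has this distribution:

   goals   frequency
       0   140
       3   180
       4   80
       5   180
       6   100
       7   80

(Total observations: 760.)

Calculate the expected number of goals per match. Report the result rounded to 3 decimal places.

Total = 760, so P(goals=0) = 140/760, etc.
E[X] = (7/38)·0 + (9/38)·3 + (2/19)·4 + (9/38)·5 + (5/38)·6 + (2/19)·7
     = 73/19 ≈ 3.842

3.842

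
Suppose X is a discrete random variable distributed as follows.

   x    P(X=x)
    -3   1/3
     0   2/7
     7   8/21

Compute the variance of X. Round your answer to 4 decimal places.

18.8889

E[X] = (1/3)·(-3) + (2/7)·0 + (8/21)·7 = 5/3
E[X²] = (1/3)·9 + (2/7)·0 + (8/21)·49 = 65/3
Var(X) = 65/3 − (5/3)² = 170/9 ≈ 18.8889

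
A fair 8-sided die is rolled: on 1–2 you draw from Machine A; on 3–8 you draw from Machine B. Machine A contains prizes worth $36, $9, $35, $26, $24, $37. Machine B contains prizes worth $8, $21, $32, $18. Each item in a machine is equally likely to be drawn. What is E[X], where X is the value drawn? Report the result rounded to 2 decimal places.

E[X | Machine A] = (36 + 9 + 35 + 26 + 24 + 37)/6 = 167/6
E[X | Machine B] = (8 + 21 + 32 + 18)/4 = 79/4
E[X] = (1/4)·167/6 + (3/4)·79/4 = 1045/48 ≈ 21.77

$21.77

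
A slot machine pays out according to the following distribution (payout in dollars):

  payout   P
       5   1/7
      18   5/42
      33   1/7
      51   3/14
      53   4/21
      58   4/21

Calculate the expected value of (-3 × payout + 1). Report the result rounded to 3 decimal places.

E[-3x+1] = (1/7)·(-14) + (5/42)·(-53) + (1/7)·(-98) + (3/14)·(-152) + (4/21)·(-158) + (4/21)·(-173)
     = -1651/14 ≈ -117.929

-117.929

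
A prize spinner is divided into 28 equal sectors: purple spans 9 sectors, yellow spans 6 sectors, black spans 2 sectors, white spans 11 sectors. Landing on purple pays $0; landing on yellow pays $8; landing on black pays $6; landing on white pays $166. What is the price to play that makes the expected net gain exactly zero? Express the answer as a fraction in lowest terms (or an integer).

943/14 dollars

E[payout] = (9/28)·0 + (6/28)·8 + (2/28)·6 + (11/28)·166 = 943/14
Fair fee = E[payout] = 943/14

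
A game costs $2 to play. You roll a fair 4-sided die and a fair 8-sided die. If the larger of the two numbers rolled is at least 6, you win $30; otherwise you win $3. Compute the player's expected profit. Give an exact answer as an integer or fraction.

E[payout] = (5/8)·3 + (3/8)·30 = 105/8
Expected profit = 105/8 − 2 = 89/8

89/8 dollars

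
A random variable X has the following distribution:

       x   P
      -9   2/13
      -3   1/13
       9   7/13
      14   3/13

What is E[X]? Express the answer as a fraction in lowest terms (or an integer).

84/13

E[X] = (2/13)·(-9) + (1/13)·(-3) + (7/13)·9 + (3/13)·14
     = 84/13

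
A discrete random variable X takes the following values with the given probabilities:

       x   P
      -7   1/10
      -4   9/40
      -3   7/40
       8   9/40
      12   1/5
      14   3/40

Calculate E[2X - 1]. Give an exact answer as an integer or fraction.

21/4

E[2x-1] = (1/10)·(-15) + (9/40)·(-9) + (7/40)·(-7) + (9/40)·15 + (1/5)·23 + (3/40)·27
     = 21/4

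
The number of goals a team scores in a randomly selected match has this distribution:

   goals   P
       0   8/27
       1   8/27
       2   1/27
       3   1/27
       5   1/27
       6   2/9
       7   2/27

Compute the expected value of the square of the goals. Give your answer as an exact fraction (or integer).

E[X²] = (8/27)·0 + (8/27)·1 + (1/27)·4 + (1/27)·9 + (1/27)·25 + (2/9)·36 + (2/27)·49
     = 40/3

40/3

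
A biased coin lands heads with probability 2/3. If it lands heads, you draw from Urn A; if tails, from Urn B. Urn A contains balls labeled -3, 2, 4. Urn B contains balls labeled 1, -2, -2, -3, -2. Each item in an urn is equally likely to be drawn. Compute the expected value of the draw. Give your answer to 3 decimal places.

E[X | Urn A] = (-3 + 2 + 4)/3 = 1
E[X | Urn B] = (1 − 2 − 2 − 3 − 2)/5 = -8/5
E[X] = (2/3)·1 + (1/3)·(-8/5) = 2/15 ≈ 0.133

0.133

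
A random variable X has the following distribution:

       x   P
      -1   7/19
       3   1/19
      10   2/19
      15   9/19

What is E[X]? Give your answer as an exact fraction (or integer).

151/19

E[X] = (7/19)·(-1) + (1/19)·3 + (2/19)·10 + (9/19)·15
     = 151/19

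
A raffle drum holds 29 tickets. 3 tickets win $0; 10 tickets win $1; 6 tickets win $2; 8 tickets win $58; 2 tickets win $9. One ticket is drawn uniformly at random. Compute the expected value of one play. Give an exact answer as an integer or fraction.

504/29 dollars

E[payout] = (3/29)·0 + (10/29)·1 + (6/29)·2 + (8/29)·58 + (2/29)·9 = 504/29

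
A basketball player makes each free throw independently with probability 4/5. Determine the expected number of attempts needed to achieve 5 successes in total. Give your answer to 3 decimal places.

6.250

By linearity (sum of 5 independent geometric waits), E[trials] = 5/p = 5/(4/5) = 25/4.
≈ 6.250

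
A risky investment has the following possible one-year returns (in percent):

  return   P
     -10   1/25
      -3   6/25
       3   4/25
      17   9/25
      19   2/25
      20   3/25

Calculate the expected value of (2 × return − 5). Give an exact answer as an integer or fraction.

69/5

E[2x-5] = (1/25)·(-25) + (6/25)·(-11) + (4/25)·1 + (9/25)·29 + (2/25)·33 + (3/25)·35
     = 69/5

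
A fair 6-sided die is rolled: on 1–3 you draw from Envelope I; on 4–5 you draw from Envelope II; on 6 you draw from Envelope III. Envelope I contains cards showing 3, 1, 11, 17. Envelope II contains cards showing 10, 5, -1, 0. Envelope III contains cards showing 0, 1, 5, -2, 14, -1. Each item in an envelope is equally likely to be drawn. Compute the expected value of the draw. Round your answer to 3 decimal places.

E[X | Envelope I] = (3 + 1 + 11 + 17)/4 = 8
E[X | Envelope II] = (10 + 5 − 1 + 0)/4 = 7/2
E[X | Envelope III] = (0 + 1 + 5 − 2 + 14 − 1)/6 = 17/6
E[X] = (1/2)·8 + (1/3)·7/2 + (1/6)·17/6 = 203/36 ≈ 5.639

5.639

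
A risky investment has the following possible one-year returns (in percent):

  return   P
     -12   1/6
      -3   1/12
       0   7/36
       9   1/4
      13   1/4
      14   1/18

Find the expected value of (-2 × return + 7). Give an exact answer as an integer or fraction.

E[-2x+7] = (1/6)·31 + (1/12)·13 + (7/36)·7 + (1/4)·(-11) + (1/4)·(-19) + (1/18)·(-21)
     = -19/18

-19/18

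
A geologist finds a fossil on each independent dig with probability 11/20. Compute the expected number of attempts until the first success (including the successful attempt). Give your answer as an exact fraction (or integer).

For a geometric distribution, E[trials] = 1/p = 1/(11/20) = 20/11.

20/11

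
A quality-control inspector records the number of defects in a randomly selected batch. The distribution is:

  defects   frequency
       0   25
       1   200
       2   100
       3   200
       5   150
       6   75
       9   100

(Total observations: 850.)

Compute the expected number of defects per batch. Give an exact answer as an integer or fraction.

62/17

Total = 850, so P(defects=0) = 25/850, etc.
E[X] = (1/34)·0 + (4/17)·1 + (2/17)·2 + (4/17)·3 + (3/17)·5 + (3/34)·6 + (2/17)·9
     = 62/17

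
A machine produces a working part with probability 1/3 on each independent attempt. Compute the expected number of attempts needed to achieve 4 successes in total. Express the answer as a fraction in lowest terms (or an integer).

12

By linearity (sum of 4 independent geometric waits), E[trials] = 4/p = 4/(1/3) = 12.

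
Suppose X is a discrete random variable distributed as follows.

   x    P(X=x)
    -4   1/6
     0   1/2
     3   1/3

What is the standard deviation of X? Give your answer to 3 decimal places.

2.357

E[X] = 1/3, E[X²] = 17/3
Var(X) = E[X²] − (E[X])² = 17/3 − 1/9 = 50/9
SD(X) = √(50/9) ≈ 2.357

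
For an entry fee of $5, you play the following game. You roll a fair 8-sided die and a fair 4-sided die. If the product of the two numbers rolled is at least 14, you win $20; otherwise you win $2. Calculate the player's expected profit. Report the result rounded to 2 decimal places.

E[payout] = (21/32)·2 + (11/32)·20 = 131/16
Expected profit = 131/16 − 5 = 51/16 ≈ $3.19

$3.19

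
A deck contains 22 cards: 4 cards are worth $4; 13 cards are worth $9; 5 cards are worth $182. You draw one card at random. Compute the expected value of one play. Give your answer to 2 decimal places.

E[payout] = (4/22)·4 + (13/22)·9 + (5/22)·182 = 1043/22
≈ $47.41

$47.41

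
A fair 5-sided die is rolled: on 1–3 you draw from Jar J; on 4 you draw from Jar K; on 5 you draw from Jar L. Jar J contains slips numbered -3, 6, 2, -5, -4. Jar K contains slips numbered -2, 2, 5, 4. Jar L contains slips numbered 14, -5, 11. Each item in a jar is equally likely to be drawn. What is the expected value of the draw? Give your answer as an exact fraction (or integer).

391/300

E[X | Jar J] = (-3 + 6 + 2 − 5 − 4)/5 = -4/5
E[X | Jar K] = (-2 + 2 + 5 + 4)/4 = 9/4
E[X | Jar L] = (14 − 5 + 11)/3 = 20/3
E[X] = (3/5)·(-4/5) + (1/5)·9/4 + (1/5)·20/3 = 391/300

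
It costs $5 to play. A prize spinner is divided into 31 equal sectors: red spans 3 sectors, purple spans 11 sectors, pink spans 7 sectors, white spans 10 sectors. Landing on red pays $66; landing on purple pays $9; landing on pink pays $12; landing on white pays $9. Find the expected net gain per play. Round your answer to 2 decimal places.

$10.19

E[payout] = (3/31)·66 + (11/31)·9 + (7/31)·12 + (10/31)·9 = 471/31
Expected profit = 471/31 − 5 = 316/31 ≈ $10.19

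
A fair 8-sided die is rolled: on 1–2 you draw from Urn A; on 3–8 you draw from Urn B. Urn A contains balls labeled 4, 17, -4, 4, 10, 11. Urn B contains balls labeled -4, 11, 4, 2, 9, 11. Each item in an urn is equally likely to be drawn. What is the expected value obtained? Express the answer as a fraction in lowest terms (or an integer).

47/8

E[X | Urn A] = (4 + 17 − 4 + 4 + 10 + 11)/6 = 7
E[X | Urn B] = (-4 + 11 + 4 + 2 + 9 + 11)/6 = 11/2
E[X] = (1/4)·7 + (3/4)·11/2 = 47/8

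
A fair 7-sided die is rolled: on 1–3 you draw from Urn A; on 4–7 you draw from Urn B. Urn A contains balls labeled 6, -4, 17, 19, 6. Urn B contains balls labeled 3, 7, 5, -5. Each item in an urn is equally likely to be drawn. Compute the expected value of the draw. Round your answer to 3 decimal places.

E[X | Urn A] = (6 − 4 + 17 + 19 + 6)/5 = 44/5
E[X | Urn B] = (3 + 7 + 5 − 5)/4 = 5/2
E[X] = (3/7)·44/5 + (4/7)·5/2 = 26/5 ≈ 5.200

5.200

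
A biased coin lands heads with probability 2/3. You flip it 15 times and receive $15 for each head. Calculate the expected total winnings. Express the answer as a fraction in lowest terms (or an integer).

E[#heads] = 15·2/3 = 10 (linearity over flips).
E[winnings] = 15·10 = 150.

$150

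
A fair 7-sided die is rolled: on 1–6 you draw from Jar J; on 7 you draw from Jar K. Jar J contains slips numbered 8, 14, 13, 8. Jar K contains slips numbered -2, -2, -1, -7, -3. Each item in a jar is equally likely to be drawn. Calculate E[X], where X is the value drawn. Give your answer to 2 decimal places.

8.79

E[X | Jar J] = (8 + 14 + 13 + 8)/4 = 43/4
E[X | Jar K] = (-2 − 2 − 1 − 7 − 3)/5 = -3
E[X] = (6/7)·43/4 + (1/7)·(-3) = 123/14 ≈ 8.79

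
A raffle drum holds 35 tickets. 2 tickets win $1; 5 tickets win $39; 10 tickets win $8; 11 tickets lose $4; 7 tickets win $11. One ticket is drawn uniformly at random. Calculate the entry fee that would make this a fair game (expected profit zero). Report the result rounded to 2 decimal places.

$8.86

E[payout] = (2/35)·1 + (5/35)·39 + (10/35)·8 + (11/35)·(-4) + (7/35)·11 = 62/7
Fair fee = E[payout] = 62/7 ≈ $8.86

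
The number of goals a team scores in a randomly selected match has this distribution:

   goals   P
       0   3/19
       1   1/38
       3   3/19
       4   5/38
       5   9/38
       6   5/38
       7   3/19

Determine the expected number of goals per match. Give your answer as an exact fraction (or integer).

78/19

E[X] = (3/19)·0 + (1/38)·1 + (3/19)·3 + (5/38)·4 + (9/38)·5 + (5/38)·6 + (3/19)·7
     = 78/19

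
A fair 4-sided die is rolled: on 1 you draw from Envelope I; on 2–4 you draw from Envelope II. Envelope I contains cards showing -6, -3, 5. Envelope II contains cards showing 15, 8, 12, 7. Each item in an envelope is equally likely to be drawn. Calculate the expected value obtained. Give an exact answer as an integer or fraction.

E[X | Envelope I] = (-6 − 3 + 5)/3 = -4/3
E[X | Envelope II] = (15 + 8 + 12 + 7)/4 = 21/2
E[X] = (1/4)·(-4/3) + (3/4)·21/2 = 181/24

181/24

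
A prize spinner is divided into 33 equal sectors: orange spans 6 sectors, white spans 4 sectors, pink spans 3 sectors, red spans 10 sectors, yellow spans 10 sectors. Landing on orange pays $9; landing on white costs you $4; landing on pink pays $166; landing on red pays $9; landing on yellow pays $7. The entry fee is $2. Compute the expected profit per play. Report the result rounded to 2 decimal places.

E[payout] = (6/33)·9 + (4/33)·(-4) + (3/33)·166 + (10/33)·9 + (10/33)·7 = 232/11
Expected profit = 232/11 − 2 = 210/11 ≈ $19.09

$19.09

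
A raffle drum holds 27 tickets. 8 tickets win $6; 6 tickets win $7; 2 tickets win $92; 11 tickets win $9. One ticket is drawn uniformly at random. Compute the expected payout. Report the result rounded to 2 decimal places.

E[payout] = (8/27)·6 + (6/27)·7 + (2/27)·92 + (11/27)·9 = 373/27
≈ $13.81

$13.81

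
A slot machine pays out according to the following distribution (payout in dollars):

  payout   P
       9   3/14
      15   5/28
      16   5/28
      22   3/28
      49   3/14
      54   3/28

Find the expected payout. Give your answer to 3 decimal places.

E[X] = (3/14)·9 + (5/28)·15 + (5/28)·16 + (3/28)·22 + (3/14)·49 + (3/28)·54
     = 731/28 ≈ 26.107

$26.107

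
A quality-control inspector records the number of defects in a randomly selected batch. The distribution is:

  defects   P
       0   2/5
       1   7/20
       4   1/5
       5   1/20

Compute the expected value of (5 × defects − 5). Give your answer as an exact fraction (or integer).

2

E[5x-5] = (2/5)·(-5) + (7/20)·0 + (1/5)·15 + (1/20)·20
     = 2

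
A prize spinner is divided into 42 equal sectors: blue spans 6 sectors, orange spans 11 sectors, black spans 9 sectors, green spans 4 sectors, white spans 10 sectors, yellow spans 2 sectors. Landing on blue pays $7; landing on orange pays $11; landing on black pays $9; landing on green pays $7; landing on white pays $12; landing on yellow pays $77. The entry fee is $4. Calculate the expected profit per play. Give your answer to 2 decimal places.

E[payout] = (6/42)·7 + (11/42)·11 + (9/42)·9 + (4/42)·7 + (10/42)·12 + (2/42)·77 = 13
Expected profit = 13 − 4 = 9 ≈ $9.00

$9.00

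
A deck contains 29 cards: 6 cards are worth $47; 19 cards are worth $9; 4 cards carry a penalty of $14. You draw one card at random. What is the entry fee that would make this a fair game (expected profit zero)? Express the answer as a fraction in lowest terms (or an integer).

E[payout] = (6/29)·47 + (19/29)·9 + (4/29)·(-14) = 397/29
Fair fee = E[payout] = 397/29

397/29 dollars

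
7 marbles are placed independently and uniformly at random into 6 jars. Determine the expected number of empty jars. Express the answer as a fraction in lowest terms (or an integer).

78125/46656

Let Xⱼ=1 if jar j is empty. P(Xⱼ=1) = ((6-1)/6)^7 = 78125/279936.
By linearity, E[#empty] = 6·78125/279936 = 78125/46656.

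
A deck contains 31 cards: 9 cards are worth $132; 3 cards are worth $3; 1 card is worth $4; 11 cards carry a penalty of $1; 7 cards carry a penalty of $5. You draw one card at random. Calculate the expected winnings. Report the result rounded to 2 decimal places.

E[payout] = (9/31)·132 + (3/31)·3 + (1/31)·4 + (11/31)·(-1) + (7/31)·(-5) = 1155/31
≈ $37.26

$37.26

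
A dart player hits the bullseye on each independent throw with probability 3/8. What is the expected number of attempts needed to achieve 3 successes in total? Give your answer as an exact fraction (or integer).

By linearity (sum of 3 independent geometric waits), E[trials] = 3/p = 3/(3/8) = 8.

8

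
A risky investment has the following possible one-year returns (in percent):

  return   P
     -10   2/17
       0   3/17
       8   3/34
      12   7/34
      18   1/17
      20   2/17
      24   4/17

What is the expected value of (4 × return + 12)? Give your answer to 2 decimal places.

E[4x+12] = (2/17)·(-28) + (3/17)·12 + (3/34)·44 + (7/34)·60 + (1/17)·84 + (2/17)·92 + (4/17)·108
     = 956/17 ≈ 56.24

56.24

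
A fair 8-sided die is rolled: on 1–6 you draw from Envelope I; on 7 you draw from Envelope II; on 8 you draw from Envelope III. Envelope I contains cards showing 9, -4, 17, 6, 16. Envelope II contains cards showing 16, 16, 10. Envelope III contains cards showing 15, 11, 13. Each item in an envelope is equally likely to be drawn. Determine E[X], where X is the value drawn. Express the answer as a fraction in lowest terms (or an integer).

E[X | Envelope I] = (9 − 4 + 17 + 6 + 16)/5 = 44/5
E[X | Envelope II] = (16 + 16 + 10)/3 = 14
E[X | Envelope III] = (15 + 11 + 13)/3 = 13
E[X] = (3/4)·44/5 + (1/8)·14 + (1/8)·13 = 399/40

399/40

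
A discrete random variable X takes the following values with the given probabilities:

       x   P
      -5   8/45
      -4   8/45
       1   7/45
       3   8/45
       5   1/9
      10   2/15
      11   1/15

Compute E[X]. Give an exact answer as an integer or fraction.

77/45

E[X] = (8/45)·(-5) + (8/45)·(-4) + (7/45)·1 + (8/45)·3 + (1/9)·5 + (2/15)·10 + (1/15)·11
     = 77/45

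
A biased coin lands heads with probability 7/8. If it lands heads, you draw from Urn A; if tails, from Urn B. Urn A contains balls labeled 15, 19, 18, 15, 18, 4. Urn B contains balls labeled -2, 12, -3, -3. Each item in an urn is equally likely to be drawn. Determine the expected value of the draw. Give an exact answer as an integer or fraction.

E[X | Urn A] = (15 + 19 + 18 + 15 + 18 + 4)/6 = 89/6
E[X | Urn B] = (-2 + 12 − 3 − 3)/4 = 1
E[X] = (7/8)·89/6 + (1/8)·1 = 629/48

629/48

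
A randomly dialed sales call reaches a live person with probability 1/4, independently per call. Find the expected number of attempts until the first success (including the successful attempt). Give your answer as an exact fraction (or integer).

For a geometric distribution, E[trials] = 1/p = 1/(1/4) = 4.

4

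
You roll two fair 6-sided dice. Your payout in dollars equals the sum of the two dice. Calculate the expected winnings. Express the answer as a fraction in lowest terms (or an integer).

$7

Distribution of the sum of the two dice: 2 w.p. 1/36, 3 w.p. 1/18, 4 w.p. 1/12, 5 w.p. 1/9, 6 w.p. 5/36, 7 w.p. 1/6, …
E[payout] = (1/36)·2 + (1/18)·3 + (1/12)·4 + (1/9)·5 + (5/36)·6 + (1/6)·7 + (5/36)·8 + (1/9)·9 + (1/12)·10 + (1/18)·11 + (1/36)·12 = 7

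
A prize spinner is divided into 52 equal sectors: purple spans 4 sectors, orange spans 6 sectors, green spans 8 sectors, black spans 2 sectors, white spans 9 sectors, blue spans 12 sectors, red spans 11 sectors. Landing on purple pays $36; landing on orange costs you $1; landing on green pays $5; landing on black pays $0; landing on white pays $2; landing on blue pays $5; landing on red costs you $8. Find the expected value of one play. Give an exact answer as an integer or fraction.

E[payout] = (4/52)·36 + (6/52)·(-1) + (8/52)·5 + (2/52)·0 + (9/52)·2 + (12/52)·5 + (11/52)·(-8) = 42/13

42/13 dollars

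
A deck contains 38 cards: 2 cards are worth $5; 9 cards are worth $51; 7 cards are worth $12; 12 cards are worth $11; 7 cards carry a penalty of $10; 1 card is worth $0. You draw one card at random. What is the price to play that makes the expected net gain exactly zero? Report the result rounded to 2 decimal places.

$16.18

E[payout] = (2/38)·5 + (9/38)·51 + (7/38)·12 + (12/38)·11 + (7/38)·(-10) + (1/38)·0 = 615/38
Fair fee = E[payout] = 615/38 ≈ $16.18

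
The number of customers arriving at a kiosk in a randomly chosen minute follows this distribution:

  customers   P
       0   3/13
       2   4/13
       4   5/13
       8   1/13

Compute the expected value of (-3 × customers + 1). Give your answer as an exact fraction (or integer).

-95/13

E[-3x+1] = (3/13)·1 + (4/13)·(-5) + (5/13)·(-11) + (1/13)·(-23)
     = -95/13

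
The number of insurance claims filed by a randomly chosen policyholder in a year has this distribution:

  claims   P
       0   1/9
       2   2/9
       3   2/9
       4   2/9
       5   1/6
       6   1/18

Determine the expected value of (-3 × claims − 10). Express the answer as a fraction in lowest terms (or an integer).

E[-3x-10] = (1/9)·(-10) + (2/9)·(-16) + (2/9)·(-19) + (2/9)·(-22) + (1/6)·(-25) + (1/18)·(-28)
     = -39/2

-39/2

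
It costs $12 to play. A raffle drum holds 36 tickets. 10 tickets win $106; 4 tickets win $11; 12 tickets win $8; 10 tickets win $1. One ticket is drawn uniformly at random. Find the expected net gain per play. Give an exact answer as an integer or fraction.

389/18 dollars

E[payout] = (10/36)·106 + (4/36)·11 + (12/36)·8 + (10/36)·1 = 605/18
Expected profit = 605/18 − 12 = 389/18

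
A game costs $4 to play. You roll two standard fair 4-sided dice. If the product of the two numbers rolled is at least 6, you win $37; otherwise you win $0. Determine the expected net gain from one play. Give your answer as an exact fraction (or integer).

E[payout] = (1/2)·0 + (1/2)·37 = 37/2
Expected profit = 37/2 − 4 = 29/2

29/2 dollars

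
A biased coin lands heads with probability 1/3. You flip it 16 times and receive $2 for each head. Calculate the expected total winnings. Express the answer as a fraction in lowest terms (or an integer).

32/3 dollars

E[#heads] = 16·1/3 = 16/3 (linearity over flips).
E[winnings] = 2·16/3 = 32/3.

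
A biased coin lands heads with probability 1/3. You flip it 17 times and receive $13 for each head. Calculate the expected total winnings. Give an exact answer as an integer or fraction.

221/3 dollars

E[#heads] = 17·1/3 = 17/3 (linearity over flips).
E[winnings] = 13·17/3 = 221/3.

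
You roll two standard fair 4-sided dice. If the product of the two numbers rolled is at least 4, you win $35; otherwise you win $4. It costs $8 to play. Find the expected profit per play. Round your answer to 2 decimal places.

E[payout] = (5/16)·4 + (11/16)·35 = 405/16
Expected profit = 405/16 − 8 = 277/16 ≈ $17.31

$17.31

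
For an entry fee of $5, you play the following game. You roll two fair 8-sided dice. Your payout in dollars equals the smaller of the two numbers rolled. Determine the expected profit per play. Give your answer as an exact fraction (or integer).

-29/16 dollars

Distribution of the smaller of the two numbers rolled: 1 w.p. 15/64, 2 w.p. 13/64, 3 w.p. 11/64, 4 w.p. 9/64, 5 w.p. 7/64, 6 w.p. 5/64, …
E[payout] = (15/64)·1 + (13/64)·2 + (11/64)·3 + (9/64)·4 + (7/64)·5 + (5/64)·6 + (3/64)·7 + (1/64)·8 = 51/16
Expected profit = 51/16 − 5 = -29/16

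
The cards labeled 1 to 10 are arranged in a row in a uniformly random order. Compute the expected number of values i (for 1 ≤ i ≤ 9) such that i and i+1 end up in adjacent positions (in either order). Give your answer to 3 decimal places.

1.800

For each i ∈ {1,…,9}, let Xᵢ = 1 if i and i+1 are adjacent. P(Xᵢ=1) = 2·(10−1)!/10! = 2/10.
By linearity, E[ΣXᵢ] = (9)·(2/10) = 9/5.
≈ 1.800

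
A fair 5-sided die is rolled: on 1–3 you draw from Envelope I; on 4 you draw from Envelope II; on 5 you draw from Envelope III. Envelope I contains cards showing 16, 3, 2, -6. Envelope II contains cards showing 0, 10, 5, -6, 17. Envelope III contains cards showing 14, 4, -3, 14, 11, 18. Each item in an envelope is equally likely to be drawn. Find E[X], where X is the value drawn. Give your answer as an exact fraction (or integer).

1567/300

E[X | Envelope I] = (16 + 3 + 2 − 6)/4 = 15/4
E[X | Envelope II] = (0 + 10 + 5 − 6 + 17)/5 = 26/5
E[X | Envelope III] = (14 + 4 − 3 + 14 + 11 + 18)/6 = 29/3
E[X] = (3/5)·15/4 + (1/5)·26/5 + (1/5)·29/3 = 1567/300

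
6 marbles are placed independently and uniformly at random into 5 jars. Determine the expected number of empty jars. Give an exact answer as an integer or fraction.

Let Xⱼ=1 if jar j is empty. P(Xⱼ=1) = ((5-1)/5)^6 = 4096/15625.
By linearity, E[#empty] = 5·4096/15625 = 4096/3125.

4096/3125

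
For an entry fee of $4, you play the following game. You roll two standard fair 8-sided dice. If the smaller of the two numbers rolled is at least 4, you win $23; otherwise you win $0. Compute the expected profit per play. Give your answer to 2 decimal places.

$4.98

E[payout] = (39/64)·0 + (25/64)·23 = 575/64
Expected profit = 575/64 − 4 = 319/64 ≈ $4.98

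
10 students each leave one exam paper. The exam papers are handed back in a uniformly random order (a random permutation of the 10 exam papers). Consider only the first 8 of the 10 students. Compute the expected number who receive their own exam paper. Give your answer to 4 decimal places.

Let Xᵢ = 1 if person i gets their own exam paper. For each i, P(Xᵢ=1) = 1/10.
By linearity of expectation, E[X₁+…+X_8] = 8·(1/10) = 4/5.
≈ 0.8000

0.8000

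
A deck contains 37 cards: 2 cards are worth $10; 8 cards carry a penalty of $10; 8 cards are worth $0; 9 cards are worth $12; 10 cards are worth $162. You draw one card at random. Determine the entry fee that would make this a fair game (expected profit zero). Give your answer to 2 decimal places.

E[payout] = (2/37)·10 + (8/37)·(-10) + (8/37)·0 + (9/37)·12 + (10/37)·162 = 1668/37
Fair fee = E[payout] = 1668/37 ≈ $45.08

$45.08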